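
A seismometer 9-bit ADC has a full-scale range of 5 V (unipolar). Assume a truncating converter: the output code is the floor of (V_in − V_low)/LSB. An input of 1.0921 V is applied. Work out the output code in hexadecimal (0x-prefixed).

code 0x6F (decimal 111)

LSB = 5 V / 512 = 9.766 mV.
(1.0921 − 0) / 0.00976562 = 111.831 LSBs.
So the output code is 111.
In hexadecimal (0x-prefixed): 0x6F.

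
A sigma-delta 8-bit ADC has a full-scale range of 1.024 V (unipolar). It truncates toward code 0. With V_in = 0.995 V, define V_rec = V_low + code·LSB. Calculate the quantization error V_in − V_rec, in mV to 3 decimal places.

3.000 mV

One LSB is 1.024 V / 256 = 4.000 mV.
Scaled input = 248.7500 LSBs, so code = 248.
Code 248 maps back to 0 + 248×0.004 V = 0.992 V.
Error = 0.995 − 0.992 = 0.003 V = 3.000 mV.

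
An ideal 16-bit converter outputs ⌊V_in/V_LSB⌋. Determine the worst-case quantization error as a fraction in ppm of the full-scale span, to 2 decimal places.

Truncating → worst-case error = 1 LSB = V_FS/2^16, so 1e+06/65536 = 15.2588 ppm of full scale.

15.26 ppm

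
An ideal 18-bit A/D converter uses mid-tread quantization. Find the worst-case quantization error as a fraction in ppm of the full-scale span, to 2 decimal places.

1.91 ppm

Rounding → worst-case error = ½ LSB = V_FS/2^19, so 1e+06/524288 = 1.90735 ppm of full scale.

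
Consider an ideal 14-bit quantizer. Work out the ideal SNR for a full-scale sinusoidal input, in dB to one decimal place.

SNR ≈ 6.02·N + 1.76 dB = 6.02·14 + 1.76 = 86.04 dB.

86.0 dB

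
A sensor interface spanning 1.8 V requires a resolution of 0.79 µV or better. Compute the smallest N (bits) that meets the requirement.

Number of steps required ≥ 1.8 V / 0.79 µV = 2278481.01.
Need 2^N ≥ 2278481.01; 2^21 = 2097152, 2^22 = 4194304.
Minimum N = 22.

22 bits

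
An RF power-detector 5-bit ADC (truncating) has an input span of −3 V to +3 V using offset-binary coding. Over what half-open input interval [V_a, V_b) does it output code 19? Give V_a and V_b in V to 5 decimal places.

LSB = 6/2^5 = 187.500 mV.
V_a = V_low + 19·LSB = 0.5625 V; V_b = V_low + 20·LSB = 0.75 V.

[0.56250 V, 0.75000 V)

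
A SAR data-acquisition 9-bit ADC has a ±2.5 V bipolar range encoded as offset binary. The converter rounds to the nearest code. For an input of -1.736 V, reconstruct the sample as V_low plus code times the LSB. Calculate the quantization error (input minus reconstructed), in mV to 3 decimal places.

One LSB is 5 V / 512 = 9.766 mV.
Scaled input = 78.2336 LSBs, so code = 78.
Code 78 maps back to (−2.5) + 78×0.00976562 V = -1.7382812 V.
Difference: 0.00228125 V → 2.281 mV.

2.281 mV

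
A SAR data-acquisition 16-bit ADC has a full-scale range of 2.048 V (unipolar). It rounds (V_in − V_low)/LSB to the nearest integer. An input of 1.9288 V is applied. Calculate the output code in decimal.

LSB = 2.048 V / 65536 = 31.25 µV.
(1.9288 − 0) / 3.125e-05 = 61721.600 LSBs.
So the output code is 61722.

code 61722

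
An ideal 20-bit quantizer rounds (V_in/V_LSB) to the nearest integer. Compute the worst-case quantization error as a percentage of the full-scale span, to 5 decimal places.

Rounding → worst-case error = ½ LSB = V_FS/2^21, so 100/2097152 = 4.76837e-05 % of full scale.

0.00005 %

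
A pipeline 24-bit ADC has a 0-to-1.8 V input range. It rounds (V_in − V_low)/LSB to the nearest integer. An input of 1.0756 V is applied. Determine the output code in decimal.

code 10025319

Full-scale span = 1.8 V; LSB = 1.8/2^24 = 0.11 µV.
Input sits at 10025318.628 steps above V_low.
round(10025318.628) = 10025319.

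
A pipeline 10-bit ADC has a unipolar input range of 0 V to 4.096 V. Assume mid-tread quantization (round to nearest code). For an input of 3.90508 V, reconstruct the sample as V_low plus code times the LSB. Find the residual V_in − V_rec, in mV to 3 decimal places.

1.080 mV

Step size: 4.096 V ÷ 2^10 = 4.000 mV.
(V_in − V_low)/LSB = (3.90508 − 0)/0.004 = 976.2700 → code 976 (round).
V_rec = 0 + 976·0.004 = 3.904 V.
V_in − V_rec = 0.00108 V = 1.080 mV.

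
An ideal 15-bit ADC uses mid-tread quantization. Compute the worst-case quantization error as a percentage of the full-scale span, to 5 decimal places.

Rounding → worst-case error = ½ LSB = V_FS/2^16, so 100/65536 = 0.00152588 % of full scale.

0.00153 %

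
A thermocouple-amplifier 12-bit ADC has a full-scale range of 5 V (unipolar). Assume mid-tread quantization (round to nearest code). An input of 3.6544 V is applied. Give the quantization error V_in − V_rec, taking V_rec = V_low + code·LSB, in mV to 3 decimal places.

Step size: 5 V ÷ 2^12 = 1.221 mV.
(V_in − V_low)/LSB = (3.6544 − 0)/0.0012207 = 2993.6845 → code 2994 (round).
Code 2994 maps back to 0 + 2994×0.0012207 V = 3.6547852 V.
V_in − V_rec = -0.000385156 V = -0.385 mV.

-0.385 mV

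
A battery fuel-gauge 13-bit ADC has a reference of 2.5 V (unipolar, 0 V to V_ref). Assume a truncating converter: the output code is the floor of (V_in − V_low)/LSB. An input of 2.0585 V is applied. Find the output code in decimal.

code 6745

LSB = 2.5 V / 8192 = 305.18 µV.
(2.0585 − 0) / 0.000305176 = 6745.293 LSBs.
So the output code is 6745.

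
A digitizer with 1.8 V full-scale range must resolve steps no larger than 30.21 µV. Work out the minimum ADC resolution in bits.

Number of steps required ≥ 1.8 V / 30.21 µV = 59582.92.
Need 2^N ≥ 59582.92; 2^15 = 32768, 2^16 = 65536.
Minimum N = 16.

16 bits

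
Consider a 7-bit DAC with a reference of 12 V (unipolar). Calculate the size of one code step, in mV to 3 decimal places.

Full-scale span = 12 V.
LSB = 12 / 2^7 = 12 / 128 = 0.09375 V = 93.750 mV.

93.750 mV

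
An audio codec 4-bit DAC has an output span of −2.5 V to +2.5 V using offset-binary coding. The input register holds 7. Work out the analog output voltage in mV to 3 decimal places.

-312.500 mV

LSB = 5 V / 2^4 = 312.500 mV.
V_out = (−2.5) + 7 × 0.3125 V = -0.3125 V.
= -312.500 mV.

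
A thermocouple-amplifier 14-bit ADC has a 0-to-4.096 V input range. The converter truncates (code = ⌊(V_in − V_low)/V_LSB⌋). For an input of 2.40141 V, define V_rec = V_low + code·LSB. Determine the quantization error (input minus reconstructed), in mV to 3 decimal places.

0.160 mV

One LSB is 4.096 V / 16384 = 250.00 µV.
(V_in − V_low)/LSB = (2.40141 − 0)/0.00025 = 9605.6400 → code 9605 (floor).
V_rec = 0 + 9605·0.00025 = 2.40125 V.
Difference: 0.00016 V → 0.160 mV.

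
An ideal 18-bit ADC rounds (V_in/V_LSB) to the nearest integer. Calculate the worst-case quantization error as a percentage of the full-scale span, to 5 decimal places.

Rounding → worst-case error = ½ LSB = V_FS/2^19, so 100/524288 = 0.000190735 % of full scale.

0.00019 %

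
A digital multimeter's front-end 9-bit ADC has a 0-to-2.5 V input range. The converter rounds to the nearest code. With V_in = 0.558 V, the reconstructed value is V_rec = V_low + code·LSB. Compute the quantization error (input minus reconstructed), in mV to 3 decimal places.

1.359 mV

Step size: 2.5 V ÷ 2^9 = 4.883 mV.
Scaled input = 114.2784 LSBs, so code = 114.
Code 114 maps back to 0 + 114×0.00488281 V = 0.55664062 V.
Difference: 0.00135937 V → 1.359 mV.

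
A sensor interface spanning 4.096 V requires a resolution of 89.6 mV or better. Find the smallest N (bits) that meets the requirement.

6 bits

Number of steps required ≥ 4.096 V / 89.6 mV = 45.71.
Need 2^N ≥ 45.71; 2^5 = 32, 2^6 = 64.
Minimum N = 6.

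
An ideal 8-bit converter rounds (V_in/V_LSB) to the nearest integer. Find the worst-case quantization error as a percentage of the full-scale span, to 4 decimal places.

0.1953 %

Rounding → worst-case error = ½ LSB = V_FS/2^9, so 100/512 = 0.195312 % of full scale.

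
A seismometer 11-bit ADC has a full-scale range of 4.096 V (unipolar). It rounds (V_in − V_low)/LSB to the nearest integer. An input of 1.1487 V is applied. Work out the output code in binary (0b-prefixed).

Full-scale span = 4.096 V; LSB = 4.096/2^11 = 2.000 mV.
Input sits at 574.350 steps above V_low.
Round → code 574.
In binary (0b-prefixed): 0b1000111110.

code 0b1000111110 (decimal 574)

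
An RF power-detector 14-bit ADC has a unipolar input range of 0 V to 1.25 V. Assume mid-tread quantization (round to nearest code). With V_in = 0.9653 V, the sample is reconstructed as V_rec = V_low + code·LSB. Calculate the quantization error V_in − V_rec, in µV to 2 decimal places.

Step size: 1.25 V ÷ 2^14 = 76.29 µV.
Scaled input = 12652.3802 LSBs, so code = 12652.
Code 12652 maps back to 0 + 12652×7.62939e-05 V = 0.965271 V.
V_in − V_rec = 2.90039e-05 V = 29.00 µV.

29.00 µV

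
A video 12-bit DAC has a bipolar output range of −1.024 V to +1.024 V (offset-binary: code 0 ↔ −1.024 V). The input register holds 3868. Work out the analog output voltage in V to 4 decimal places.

LSB = 2.048 V / 2^12 = 0.500 mV.
V_out = (−1.024) + 3868 × 0.0005 V = 0.91 V.

0.9100 V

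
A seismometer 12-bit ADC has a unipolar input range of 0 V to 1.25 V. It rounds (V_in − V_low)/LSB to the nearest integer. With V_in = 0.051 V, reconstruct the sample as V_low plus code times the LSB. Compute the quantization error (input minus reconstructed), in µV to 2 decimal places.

Step size: 1.25 V ÷ 2^12 = 305.18 µV.
(0.051 − 0)/0.000305176 = 167.1168; round gives code 167.
Reconstructed: 0.050964355 V.
Difference: 3.56445e-05 V → 35.64 µV.

35.64 µV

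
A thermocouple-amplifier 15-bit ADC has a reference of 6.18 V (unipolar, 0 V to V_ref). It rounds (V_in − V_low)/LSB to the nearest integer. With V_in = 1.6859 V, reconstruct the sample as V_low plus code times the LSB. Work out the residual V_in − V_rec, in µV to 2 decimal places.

16.82 µV

LSB = 6.18/2^15 = 188.60 µV.
(1.6859 − 0)/0.000188599 = 8939.0892; round gives code 8939.
Code 8939 maps back to 0 + 8939×0.000188599 V = 1.6858832 V.
V_in − V_rec = 1.68213e-05 V = 16.82 µV.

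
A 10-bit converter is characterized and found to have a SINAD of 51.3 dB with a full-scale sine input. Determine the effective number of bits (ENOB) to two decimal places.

ENOB = (SINAD − 1.76) / 6.02 = (51.3 − 1.76)/6.02 = 8.229.

8.23 bits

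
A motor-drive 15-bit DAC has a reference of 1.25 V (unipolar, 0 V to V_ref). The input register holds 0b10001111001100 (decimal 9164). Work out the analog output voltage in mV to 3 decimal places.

349.579 mV

LSB = 1.25 V / 2^15 = 38.15 µV.
Code 0b10001111001100 = 9164 decimal.
V_out = 0 + 9164 × 3.8147e-05 V = 0.349579 V.
= 349.579 mV.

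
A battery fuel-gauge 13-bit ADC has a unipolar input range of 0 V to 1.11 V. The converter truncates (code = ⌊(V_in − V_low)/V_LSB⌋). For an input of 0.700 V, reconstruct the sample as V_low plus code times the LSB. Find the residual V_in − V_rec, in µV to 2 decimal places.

17.09 µV

Step size: 1.11 V ÷ 2^13 = 135.50 µV.
(V_in − V_low)/LSB = (0.700 − 0)/0.000135498 = 5166.1261 → code 5166 (floor).
V_rec = 0 + 5166·0.000135498 = 0.69998291 V.
V_in − V_rec = 1.70898e-05 V = 17.09 µV.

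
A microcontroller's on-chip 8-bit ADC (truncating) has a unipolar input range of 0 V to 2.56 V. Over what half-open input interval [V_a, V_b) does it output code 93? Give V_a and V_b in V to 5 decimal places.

LSB = 2.56/2^8 = 10.000 mV.
V_a = V_low + 93·LSB = 0.93 V; V_b = V_low + 94·LSB = 0.94 V.

[0.93000 V, 0.94000 V)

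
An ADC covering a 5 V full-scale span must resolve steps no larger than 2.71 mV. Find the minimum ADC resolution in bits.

Number of steps required ≥ 5 V / 2.71 mV = 1845.02.
Need 2^N ≥ 1845.02; 2^10 = 1024, 2^11 = 2048.
Minimum N = 11.

11 bits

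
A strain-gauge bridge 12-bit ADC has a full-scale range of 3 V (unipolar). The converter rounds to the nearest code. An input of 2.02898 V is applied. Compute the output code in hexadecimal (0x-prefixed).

code 0xAD2 (decimal 2770)

LSB = 3 V / 4096 = 0.732 mV.
(2.02898 − 0) / 0.000732422 = 2770.234 LSBs.
Round → code 2770.
In hexadecimal (0x-prefixed): 0xAD2.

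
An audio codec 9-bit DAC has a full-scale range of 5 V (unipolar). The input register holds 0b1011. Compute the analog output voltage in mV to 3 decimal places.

LSB = 5 V / 2^9 = 9.766 mV.
Code 0b1011 = 11 decimal.
V_out = 0 + 11 × 0.00976562 V = 0.107422 V.
= 107.422 mV.

107.422 mV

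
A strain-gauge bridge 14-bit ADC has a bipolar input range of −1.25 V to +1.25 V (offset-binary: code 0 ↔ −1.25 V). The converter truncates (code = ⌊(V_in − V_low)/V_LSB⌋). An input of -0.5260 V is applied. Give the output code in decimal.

LSB = 2.5 V / 16384 = 152.59 µV.
(V_in − V_low)/LSB = (-0.5260 − (−1.25)) / 0.000152588 = 4744.806.
Floor → code 4744.

code 4744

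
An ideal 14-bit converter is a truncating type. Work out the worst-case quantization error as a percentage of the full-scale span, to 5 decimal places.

0.00610 %

Truncating → worst-case error = 1 LSB = V_FS/2^14, so 100/16384 = 0.00610352 % of full scale.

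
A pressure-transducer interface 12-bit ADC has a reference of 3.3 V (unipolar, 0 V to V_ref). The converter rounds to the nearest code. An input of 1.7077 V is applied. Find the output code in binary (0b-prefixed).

LSB = 3.3 V / 4096 = 0.806 mV.
(1.7077 − 0) / 0.000805664 = 2119.618 LSBs.
So the output code is 2120.
In binary (0b-prefixed): 0b100001001000.

code 0b100001001000 (decimal 2120)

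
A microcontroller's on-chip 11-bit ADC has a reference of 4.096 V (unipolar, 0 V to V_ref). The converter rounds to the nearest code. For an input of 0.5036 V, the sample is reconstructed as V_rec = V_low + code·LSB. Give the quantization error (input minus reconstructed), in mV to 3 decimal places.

Step size: 4.096 V ÷ 2^11 = 2.000 mV.
(0.5036 − 0)/0.002 = 251.8000; round gives code 252.
V_rec = 0 + 252·0.002 = 0.504 V.
Difference: -0.0004 V → -0.400 mV.

-0.400 mV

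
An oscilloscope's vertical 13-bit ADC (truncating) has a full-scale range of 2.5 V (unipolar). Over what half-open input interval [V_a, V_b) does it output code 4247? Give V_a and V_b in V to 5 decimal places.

[1.29608 V, 1.29639 V)

LSB = 2.5/2^13 = 305.18 µV.
V_a = V_low + 4247·LSB = 1.29608 V; V_b = V_low + 4248·LSB = 1.29639 V.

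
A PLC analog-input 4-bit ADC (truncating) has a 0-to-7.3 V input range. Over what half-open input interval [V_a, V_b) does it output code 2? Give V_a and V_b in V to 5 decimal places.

LSB = 7.3/2^4 = 456.250 mV.
V_a = V_low + 2·LSB = 0.9125 V; V_b = V_low + 3·LSB = 1.36875 V.

[0.91250 V, 1.36875 V)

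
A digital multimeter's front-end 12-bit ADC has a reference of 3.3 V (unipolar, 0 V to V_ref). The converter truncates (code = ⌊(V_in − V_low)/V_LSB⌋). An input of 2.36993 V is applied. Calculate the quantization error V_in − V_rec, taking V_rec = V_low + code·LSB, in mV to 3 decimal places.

0.472 mV

One LSB is 3.3 V / 4096 = 0.806 mV.
Scaled input = 2941.5858 LSBs, so code = 2941.
Reconstructed: 2.369458 V.
Difference: 0.000471992 V → 0.472 mV.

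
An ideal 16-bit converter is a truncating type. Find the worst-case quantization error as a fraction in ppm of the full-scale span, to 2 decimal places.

Truncating → worst-case error = 1 LSB = V_FS/2^16, so 1e+06/65536 = 15.2588 ppm of full scale.

15.26 ppm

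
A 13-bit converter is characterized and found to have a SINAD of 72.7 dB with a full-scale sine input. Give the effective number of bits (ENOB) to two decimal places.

ENOB = (SINAD − 1.76) / 6.02 = (72.7 − 1.76)/6.02 = 11.784.

11.78 bits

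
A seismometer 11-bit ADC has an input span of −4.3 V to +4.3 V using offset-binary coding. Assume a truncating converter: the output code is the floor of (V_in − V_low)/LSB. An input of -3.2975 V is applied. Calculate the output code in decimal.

With 2048 levels over 8.6 V, one step is 4.199 mV.
(V_in − V_low)/LSB = (-3.2975 − (−4.3)) / 0.00419922 = 238.735.
So the output code is 238.

code 238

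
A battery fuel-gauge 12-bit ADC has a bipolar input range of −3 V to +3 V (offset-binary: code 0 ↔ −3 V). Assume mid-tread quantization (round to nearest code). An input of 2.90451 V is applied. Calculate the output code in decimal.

code 4031

Full-scale span = 6 V; LSB = 6/2^12 = 1.465 mV.
(2.90451 − (−3)) / 0.00146484 = 4030.812 LSBs.
round(4030.812) = 4031.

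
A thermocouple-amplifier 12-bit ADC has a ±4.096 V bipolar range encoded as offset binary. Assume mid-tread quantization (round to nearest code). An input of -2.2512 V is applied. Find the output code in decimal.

code 922

With 4096 levels over 8.192 V, one step is 2.000 mV.
(-2.2512 − (−4.096)) / 0.002 = 922.400 LSBs.
Round → code 922.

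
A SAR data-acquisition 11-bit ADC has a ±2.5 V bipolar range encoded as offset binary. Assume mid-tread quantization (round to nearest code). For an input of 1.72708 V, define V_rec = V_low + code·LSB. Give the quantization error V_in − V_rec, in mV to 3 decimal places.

1.006 mV

Step size: 5 V ÷ 2^11 = 2.441 mV.
(1.72708 − (−2.5))/0.00244141 = 1731.4120; round gives code 1731.
V_rec = (−2.5) + 1731·0.00244141 = 1.7260742 V.
V_in − V_rec = 0.00100578 V = 1.006 mV.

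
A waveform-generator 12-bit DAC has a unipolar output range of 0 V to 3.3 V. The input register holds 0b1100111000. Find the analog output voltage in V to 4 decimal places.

LSB = 3.3 V / 2^12 = 0.806 mV.
Code 0b1100111000 = 824 decimal.
V_out = 0 + 824 × 0.000805664 V = 0.663867 V.

0.6639 V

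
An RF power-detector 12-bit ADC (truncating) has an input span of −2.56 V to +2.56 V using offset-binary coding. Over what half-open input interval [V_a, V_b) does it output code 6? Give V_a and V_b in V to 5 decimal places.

[-2.55250 V, -2.55125 V)

LSB = 5.12/2^12 = 1.250 mV.
V_a = V_low + 6·LSB = -2.5525 V; V_b = V_low + 7·LSB = -2.55125 V.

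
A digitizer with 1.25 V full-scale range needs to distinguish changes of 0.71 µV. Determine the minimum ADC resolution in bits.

Number of steps required ≥ 1.25 V / 0.71 µV = 1760563.38.
Need 2^N ≥ 1760563.38; 2^20 = 1048576, 2^21 = 2097152.
Minimum N = 21.

21 bits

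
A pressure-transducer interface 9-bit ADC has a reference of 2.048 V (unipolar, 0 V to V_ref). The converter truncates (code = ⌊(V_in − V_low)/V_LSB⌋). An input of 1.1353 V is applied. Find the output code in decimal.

code 283

Full-scale span = 2.048 V; LSB = 2.048/2^9 = 4.000 mV.
(V_in − V_low)/LSB = (1.1353 − 0) / 0.004 = 283.825.
⌊·⌋(283.825) = 283.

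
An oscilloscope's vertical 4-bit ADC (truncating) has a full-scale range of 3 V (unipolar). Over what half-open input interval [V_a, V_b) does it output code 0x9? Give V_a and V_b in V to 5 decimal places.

LSB = 3/2^4 = 187.500 mV.
Code 0x9 = 9 decimal.
V_a = V_low + 9·LSB = 1.6875 V; V_b = V_low + 10·LSB = 1.875 V.

[1.68750 V, 1.87500 V)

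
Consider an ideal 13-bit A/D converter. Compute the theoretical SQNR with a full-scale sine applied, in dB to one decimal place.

80.0 dB

SNR ≈ 6.02·N + 1.76 dB = 6.02·13 + 1.76 = 80.02 dB.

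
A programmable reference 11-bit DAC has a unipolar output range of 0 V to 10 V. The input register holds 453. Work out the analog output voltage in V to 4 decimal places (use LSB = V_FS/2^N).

LSB = 10 V / 2^11 = 4.883 mV.
V_out = 0 + 453 × 0.00488281 V = 2.21191 V.

2.2119 V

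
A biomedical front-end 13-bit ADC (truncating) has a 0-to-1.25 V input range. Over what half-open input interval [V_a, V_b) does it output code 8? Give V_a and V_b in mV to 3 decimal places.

LSB = 1.25/2^13 = 152.59 µV.
V_a = V_low + 8·LSB = 0.0012207 V; V_b = V_low + 9·LSB = 0.00137329 V.

[1.221 mV, 1.373 mV)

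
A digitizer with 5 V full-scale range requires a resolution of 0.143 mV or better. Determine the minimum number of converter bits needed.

Number of steps required ≥ 5 V / 0.143 mV = 34965.03.
Need 2^N ≥ 34965.03; 2^15 = 32768, 2^16 = 65536.
Minimum N = 16.

16 bits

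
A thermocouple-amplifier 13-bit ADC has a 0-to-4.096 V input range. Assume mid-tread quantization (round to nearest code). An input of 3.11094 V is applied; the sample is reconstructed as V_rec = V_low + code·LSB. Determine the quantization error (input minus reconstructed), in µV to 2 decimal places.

Step size: 4.096 V ÷ 2^13 = 0.500 mV.
Scaled input = 6221.8800 LSBs, so code = 6222.
Code 6222 maps back to 0 + 6222×0.0005 V = 3.111 V.
V_in − V_rec = -6e-05 V = -60.00 µV.

-60.00 µV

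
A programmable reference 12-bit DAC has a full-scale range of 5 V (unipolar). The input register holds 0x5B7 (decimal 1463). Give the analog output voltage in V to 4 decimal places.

1.7859 V

LSB = 5 V / 2^12 = 1.221 mV.
Code 0x5B7 = 1463 decimal.
V_out = 0 + 1463 × 0.0012207 V = 1.78589 V.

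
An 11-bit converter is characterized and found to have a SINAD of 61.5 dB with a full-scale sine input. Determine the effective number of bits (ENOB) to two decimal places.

ENOB = (SINAD − 1.76) / 6.02 = (61.5 − 1.76)/6.02 = 9.924.

9.92 bits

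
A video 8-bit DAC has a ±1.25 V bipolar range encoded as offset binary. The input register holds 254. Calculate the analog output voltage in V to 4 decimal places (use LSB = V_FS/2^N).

LSB = 2.5 V / 2^8 = 9.766 mV.
V_out = (−1.25) + 254 × 0.00976562 V = 1.23047 V.

1.2305 V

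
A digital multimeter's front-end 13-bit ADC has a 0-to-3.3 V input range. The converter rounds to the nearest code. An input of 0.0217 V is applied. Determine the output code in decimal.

With 8192 levels over 3.3 V, one step is 402.83 µV.
(V_in − V_low)/LSB = (0.0217 − 0) / 0.000402832 = 53.869.
So the output code is 54.

code 54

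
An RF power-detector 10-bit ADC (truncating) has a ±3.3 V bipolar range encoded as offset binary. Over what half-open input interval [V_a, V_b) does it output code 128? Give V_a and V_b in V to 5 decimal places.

LSB = 6.6/2^10 = 6.445 mV.
V_a = V_low + 128·LSB = -2.475 V; V_b = V_low + 129·LSB = -2.46855 V.

[-2.47500 V, -2.46855 V)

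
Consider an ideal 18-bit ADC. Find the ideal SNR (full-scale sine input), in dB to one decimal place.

SNR ≈ 6.02·N + 1.76 dB = 6.02·18 + 1.76 = 110.12 dB.

110.1 dB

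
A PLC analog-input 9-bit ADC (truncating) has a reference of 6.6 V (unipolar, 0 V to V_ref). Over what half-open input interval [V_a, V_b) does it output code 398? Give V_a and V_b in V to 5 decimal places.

LSB = 6.6/2^9 = 12.891 mV.
V_a = V_low + 398·LSB = 5.13047 V; V_b = V_low + 399·LSB = 5.14336 V.

[5.13047 V, 5.14336 V)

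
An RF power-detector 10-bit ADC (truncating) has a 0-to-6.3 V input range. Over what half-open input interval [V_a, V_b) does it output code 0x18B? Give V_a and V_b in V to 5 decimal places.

LSB = 6.3/2^10 = 6.152 mV.
Code 0x18B = 395 decimal.
V_a = V_low + 395·LSB = 2.43018 V; V_b = V_low + 396·LSB = 2.43633 V.

[2.43018 V, 2.43633 V)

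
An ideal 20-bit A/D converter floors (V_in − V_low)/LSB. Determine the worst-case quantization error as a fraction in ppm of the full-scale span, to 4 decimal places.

Truncating → worst-case error = 1 LSB = V_FS/2^20, so 1e+06/1048576 = 0.953674 ppm of full scale.

0.9537 ppm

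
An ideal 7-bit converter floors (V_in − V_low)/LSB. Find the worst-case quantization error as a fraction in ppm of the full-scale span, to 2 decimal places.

Truncating → worst-case error = 1 LSB = V_FS/2^7, so 1e+06/128 = 7812.5 ppm of full scale.

7812.50 ppm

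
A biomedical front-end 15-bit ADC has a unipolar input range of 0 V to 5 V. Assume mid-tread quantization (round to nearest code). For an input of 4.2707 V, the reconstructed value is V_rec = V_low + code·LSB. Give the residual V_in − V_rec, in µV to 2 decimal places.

70.12 µV

One LSB is 5 V / 32768 = 152.59 µV.
(4.2707 − 0)/0.000152588 = 27988.4595; round gives code 27988.
Reconstructed: 4.2706299 V.
Error = 4.2707 − 4.2706299 = 7.01172e-05 V = 70.12 µV.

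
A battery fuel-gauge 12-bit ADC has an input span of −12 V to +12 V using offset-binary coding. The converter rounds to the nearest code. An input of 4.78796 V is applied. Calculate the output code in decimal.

code 2865

Full-scale span = 24 V; LSB = 24/2^12 = 5.859 mV.
(4.78796 − (−12)) / 0.00585938 = 2865.145 LSBs.
Round → code 2865.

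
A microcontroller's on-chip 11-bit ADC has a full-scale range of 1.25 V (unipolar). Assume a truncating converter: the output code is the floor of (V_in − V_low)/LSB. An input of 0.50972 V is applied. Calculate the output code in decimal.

LSB = 1.25 V / 2048 = 0.610 mV.
(V_in − V_low)/LSB = (0.50972 − 0) / 0.000610352 = 835.125.
So the output code is 835.

code 835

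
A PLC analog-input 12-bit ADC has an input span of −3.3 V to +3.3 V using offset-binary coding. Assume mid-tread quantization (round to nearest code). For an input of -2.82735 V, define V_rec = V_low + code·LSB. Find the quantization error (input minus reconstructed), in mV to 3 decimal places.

LSB = 6.6/2^12 = 1.611 mV.
(V_in − V_low)/LSB = (-2.82735 − (−3.3))/0.00161133 = 293.3295 → code 293 (round).
V_rec = (−3.3) + 293·0.00161133 = -2.8278809 V.
V_in − V_rec = 0.000530859 V = 0.531 mV.

0.531 mV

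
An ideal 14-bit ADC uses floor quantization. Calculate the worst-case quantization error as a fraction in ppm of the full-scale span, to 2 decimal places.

Truncating → worst-case error = 1 LSB = V_FS/2^14, so 1e+06/16384 = 61.0352 ppm of full scale.

61.04 ppm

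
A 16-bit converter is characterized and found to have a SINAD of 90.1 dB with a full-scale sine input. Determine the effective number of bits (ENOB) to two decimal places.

ENOB = (SINAD − 1.76) / 6.02 = (90.1 − 1.76)/6.02 = 14.674.

14.67 bits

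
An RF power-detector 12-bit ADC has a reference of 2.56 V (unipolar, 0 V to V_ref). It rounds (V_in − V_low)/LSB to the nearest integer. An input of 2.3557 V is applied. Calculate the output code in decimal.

Full-scale span = 2.56 V; LSB = 2.56/2^12 = 0.625 mV.
(2.3557 − 0) / 0.000625 = 3769.120 LSBs.
round(3769.120) = 3769.

code 3769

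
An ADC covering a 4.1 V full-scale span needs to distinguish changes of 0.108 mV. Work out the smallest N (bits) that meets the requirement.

16 bits

Number of steps required ≥ 4.1 V / 0.108 mV = 37962.96.
Need 2^N ≥ 37962.96; 2^15 = 32768, 2^16 = 65536.
Minimum N = 16.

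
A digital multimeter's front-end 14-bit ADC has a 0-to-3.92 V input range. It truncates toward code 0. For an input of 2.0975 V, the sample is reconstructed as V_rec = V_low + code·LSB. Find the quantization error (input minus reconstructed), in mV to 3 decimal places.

0.166 mV

Step size: 3.92 V ÷ 2^14 = 239.26 µV.
(V_in − V_low)/LSB = (2.0975 − 0)/0.000239258 = 8766.6939 → code 8766 (floor).
V_rec = 0 + 8766·0.000239258 = 2.097334 V.
V_in − V_rec = 0.000166016 V = 0.166 mV.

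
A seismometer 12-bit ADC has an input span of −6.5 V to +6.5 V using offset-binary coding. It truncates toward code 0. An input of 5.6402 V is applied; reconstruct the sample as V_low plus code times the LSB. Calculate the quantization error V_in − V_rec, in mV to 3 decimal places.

One LSB is 13 V / 4096 = 3.174 mV.
(5.6402 − (−6.5))/0.00317383 = 3825.0969; ⌊·⌋ gives code 3825.
V_rec = (−6.5) + 3825·0.00317383 = 5.6398926 V.
Error = 5.6402 − 5.6398926 = 0.000307422 V = 0.307 mV.

0.307 mV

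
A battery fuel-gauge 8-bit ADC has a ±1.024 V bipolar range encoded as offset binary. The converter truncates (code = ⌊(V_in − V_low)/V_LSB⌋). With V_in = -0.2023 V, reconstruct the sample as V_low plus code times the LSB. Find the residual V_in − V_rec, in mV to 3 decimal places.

One LSB is 2.048 V / 256 = 8.000 mV.
(-0.2023 − (−1.024))/0.008 = 102.7125; ⌊·⌋ gives code 102.
Code 102 maps back to (−1.024) + 102×0.008 V = -0.208 V.
Difference: 0.0057 V → 5.700 mV.

5.700 mV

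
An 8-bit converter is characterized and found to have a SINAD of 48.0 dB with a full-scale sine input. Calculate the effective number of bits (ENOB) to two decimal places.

7.68 bits

ENOB = (SINAD − 1.76) / 6.02 = (48.0 − 1.76)/6.02 = 7.681.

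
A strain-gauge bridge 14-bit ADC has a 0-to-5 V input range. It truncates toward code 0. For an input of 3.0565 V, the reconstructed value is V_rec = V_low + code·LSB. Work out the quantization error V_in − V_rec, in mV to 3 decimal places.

0.165 mV

LSB = 5/2^14 = 305.18 µV.
(V_in − V_low)/LSB = (3.0565 − 0)/0.000305176 = 10015.5392 → code 10015 (floor).
V_rec = 0 + 10015·0.000305176 = 3.0563354 V.
Error = 3.0565 − 3.0563354 = 0.000164551 V = 0.165 mV.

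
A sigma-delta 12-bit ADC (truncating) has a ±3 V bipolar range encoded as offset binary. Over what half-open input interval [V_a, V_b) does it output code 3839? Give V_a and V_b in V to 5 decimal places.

[2.62354 V, 2.62500 V)

LSB = 6/2^12 = 1.465 mV.
V_a = V_low + 3839·LSB = 2.62354 V; V_b = V_low + 3840·LSB = 2.625 V.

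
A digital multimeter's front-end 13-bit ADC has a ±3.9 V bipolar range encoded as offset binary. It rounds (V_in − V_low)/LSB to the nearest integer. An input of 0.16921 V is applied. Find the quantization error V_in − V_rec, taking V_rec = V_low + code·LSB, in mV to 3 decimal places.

-0.272 mV

One LSB is 7.8 V / 8192 = 0.952 mV.
(0.16921 − (−3.9))/0.000952148 = 4273.7139; round gives code 4274.
Code 4274 maps back to (−3.9) + 4274×0.000952148 V = 0.16948242 V.
Error = 0.16921 − 0.16948242 = -0.000272422 V = -0.272 mV.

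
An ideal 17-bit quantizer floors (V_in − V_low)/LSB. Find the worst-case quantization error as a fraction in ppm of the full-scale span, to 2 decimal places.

7.63 ppm

Truncating → worst-case error = 1 LSB = V_FS/2^17, so 1e+06/131072 = 7.62939 ppm of full scale.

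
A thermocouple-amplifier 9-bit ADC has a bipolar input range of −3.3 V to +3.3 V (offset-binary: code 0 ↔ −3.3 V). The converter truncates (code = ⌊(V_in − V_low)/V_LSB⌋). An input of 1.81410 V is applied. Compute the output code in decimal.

code 396

With 512 levels over 6.6 V, one step is 12.891 mV.
(V_in − V_low)/LSB = (1.81410 − (−3.3)) / 0.0128906 = 396.730.
⌊·⌋(396.730) = 396.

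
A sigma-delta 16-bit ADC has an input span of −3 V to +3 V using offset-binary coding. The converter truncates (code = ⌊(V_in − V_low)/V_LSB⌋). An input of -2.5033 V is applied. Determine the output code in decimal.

code 5425

Full-scale span = 6 V; LSB = 6/2^16 = 91.55 µV.
Input sits at 5425.289 steps above V_low.
⌊·⌋(5425.289) = 5425.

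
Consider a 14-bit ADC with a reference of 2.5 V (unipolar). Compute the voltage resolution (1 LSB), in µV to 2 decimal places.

152.59 µV

Full-scale span = 2.5 V.
LSB = 2.5 / 2^14 = 2.5 / 16384 = 0.000152588 V = 152.59 µV.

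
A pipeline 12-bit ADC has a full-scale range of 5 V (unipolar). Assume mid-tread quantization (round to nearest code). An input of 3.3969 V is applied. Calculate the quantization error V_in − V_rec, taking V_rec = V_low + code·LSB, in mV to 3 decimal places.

-0.317 mV

Step size: 5 V ÷ 2^12 = 1.221 mV.
(3.3969 − 0)/0.0012207 = 2782.7405; round gives code 2783.
Code 2783 maps back to 0 + 2783×0.0012207 V = 3.3972168 V.
Difference: -0.000316797 V → -0.317 mV.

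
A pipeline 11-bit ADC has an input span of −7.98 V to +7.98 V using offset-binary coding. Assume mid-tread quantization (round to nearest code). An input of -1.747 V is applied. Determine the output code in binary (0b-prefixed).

LSB = 15.96 V / 2048 = 7.793 mV.
(-1.747 − (−7.98)) / 0.00779297 = 799.824 LSBs.
So the output code is 800.
In binary (0b-prefixed): 0b1100100000.

code 0b1100100000 (decimal 800)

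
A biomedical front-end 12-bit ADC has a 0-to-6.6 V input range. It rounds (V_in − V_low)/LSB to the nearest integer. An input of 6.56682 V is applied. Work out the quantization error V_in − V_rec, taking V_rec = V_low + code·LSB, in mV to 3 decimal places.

0.658 mV

One LSB is 6.6 V / 4096 = 1.611 mV.
(6.56682 − 0)/0.00161133 = 4075.4083; round gives code 4075.
V_rec = 0 + 4075·0.00161133 = 6.5661621 V.
Difference: 0.000657891 V → 0.658 mV.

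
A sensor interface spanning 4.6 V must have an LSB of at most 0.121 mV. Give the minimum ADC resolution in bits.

Number of steps required ≥ 4.6 V / 0.121 mV = 38016.53.
Need 2^N ≥ 38016.53; 2^15 = 32768, 2^16 = 65536.
Minimum N = 16.

16 bits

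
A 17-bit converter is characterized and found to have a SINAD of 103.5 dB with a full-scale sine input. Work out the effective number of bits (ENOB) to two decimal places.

16.90 bits

ENOB = (SINAD − 1.76) / 6.02 = (103.5 − 1.76)/6.02 = 16.900.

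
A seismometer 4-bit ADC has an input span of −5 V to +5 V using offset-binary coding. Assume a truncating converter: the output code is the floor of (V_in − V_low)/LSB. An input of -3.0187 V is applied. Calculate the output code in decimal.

LSB = 10 V / 16 = 0.6250 V.
(-3.0187 − (−5)) / 0.625 = 3.170 LSBs.
Floor → code 3.

code 3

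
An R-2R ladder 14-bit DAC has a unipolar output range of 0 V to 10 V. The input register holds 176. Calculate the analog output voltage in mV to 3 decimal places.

LSB = 10 V / 2^14 = 0.610 mV.
V_out = 0 + 176 × 0.000610352 V = 0.107422 V.
= 107.422 mV.

107.422 mV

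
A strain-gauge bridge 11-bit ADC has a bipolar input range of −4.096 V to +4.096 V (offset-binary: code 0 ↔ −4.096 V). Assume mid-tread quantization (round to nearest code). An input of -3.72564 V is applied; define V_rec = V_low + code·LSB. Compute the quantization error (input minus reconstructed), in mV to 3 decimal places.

One LSB is 8.192 V / 2048 = 4.000 mV.
Scaled input = 92.5900 LSBs, so code = 93.
Code 93 maps back to (−4.096) + 93×0.004 V = -3.724 V.
Error = -3.72564 − (−3.724) = -0.00164 V = -1.640 mV.

-1.640 mV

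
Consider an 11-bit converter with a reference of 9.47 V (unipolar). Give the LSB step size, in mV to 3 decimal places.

4.624 mV

Full-scale span = 9.47 V.
LSB = 9.47 / 2^11 = 9.47 / 2048 = 0.00462402 V = 4.624 mV.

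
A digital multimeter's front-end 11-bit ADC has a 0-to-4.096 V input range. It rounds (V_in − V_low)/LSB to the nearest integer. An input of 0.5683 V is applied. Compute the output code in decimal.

code 284

With 2048 levels over 4.096 V, one step is 2.000 mV.
Input sits at 284.150 steps above V_low.
Round → code 284.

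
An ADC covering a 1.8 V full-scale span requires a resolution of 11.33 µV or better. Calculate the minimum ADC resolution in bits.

18 bits

Number of steps required ≥ 1.8 V / 11.33 µV = 158870.26.
Need 2^N ≥ 158870.26; 2^17 = 131072, 2^18 = 262144.
Minimum N = 18.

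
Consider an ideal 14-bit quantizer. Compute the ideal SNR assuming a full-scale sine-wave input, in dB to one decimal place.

86.0 dB

SNR ≈ 6.02·N + 1.76 dB = 6.02·14 + 1.76 = 86.04 dB.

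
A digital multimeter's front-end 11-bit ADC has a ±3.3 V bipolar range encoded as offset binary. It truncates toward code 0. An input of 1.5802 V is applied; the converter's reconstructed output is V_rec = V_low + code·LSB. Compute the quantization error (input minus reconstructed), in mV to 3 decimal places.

One LSB is 6.6 V / 2048 = 3.223 mV.
Scaled input = 1514.3408 LSBs, so code = 1514.
Reconstructed: 1.5791016 V.
Error = 1.5802 − 1.5791016 = 0.00109844 V = 1.098 mV.

1.098 mV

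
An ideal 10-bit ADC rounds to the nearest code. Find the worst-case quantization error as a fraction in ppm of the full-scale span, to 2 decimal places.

488.28 ppm

Rounding → worst-case error = ½ LSB = V_FS/2^11, so 1e+06/2048 = 488.281 ppm of full scale.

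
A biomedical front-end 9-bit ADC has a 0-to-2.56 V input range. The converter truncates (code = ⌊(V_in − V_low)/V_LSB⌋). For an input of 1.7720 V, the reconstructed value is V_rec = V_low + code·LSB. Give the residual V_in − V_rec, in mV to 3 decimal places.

One LSB is 2.56 V / 512 = 5.000 mV.
Scaled input = 354.4000 LSBs, so code = 354.
Code 354 maps back to 0 + 354×0.005 V = 1.77 V.
Error = 1.7720 − 1.77 = 0.002 V = 2.000 mV.

2.000 mV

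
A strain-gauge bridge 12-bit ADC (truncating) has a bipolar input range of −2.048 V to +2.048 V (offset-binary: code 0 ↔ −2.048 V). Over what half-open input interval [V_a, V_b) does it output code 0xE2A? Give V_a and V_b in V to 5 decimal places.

[1.57800 V, 1.57900 V)

LSB = 4.096/2^12 = 1.000 mV.
Code 0xE2A = 3626 decimal.
V_a = V_low + 3626·LSB = 1.578 V; V_b = V_low + 3627·LSB = 1.579 V.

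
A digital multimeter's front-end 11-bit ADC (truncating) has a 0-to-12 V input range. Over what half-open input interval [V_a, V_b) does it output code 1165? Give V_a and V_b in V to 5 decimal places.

LSB = 12/2^11 = 5.859 mV.
V_a = V_low + 1165·LSB = 6.82617 V; V_b = V_low + 1166·LSB = 6.83203 V.

[6.82617 V, 6.83203 V)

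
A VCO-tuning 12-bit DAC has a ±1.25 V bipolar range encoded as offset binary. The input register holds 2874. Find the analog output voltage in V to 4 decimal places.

0.5042 V

LSB = 2.5 V / 2^12 = 0.610 mV.
V_out = (−1.25) + 2874 × 0.000610352 V = 0.50415 V.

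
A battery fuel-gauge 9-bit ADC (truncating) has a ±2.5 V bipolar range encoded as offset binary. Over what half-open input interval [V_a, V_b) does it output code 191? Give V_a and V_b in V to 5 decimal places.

[-0.63477 V, -0.62500 V)

LSB = 5/2^9 = 9.766 mV.
V_a = V_low + 191·LSB = -0.634766 V; V_b = V_low + 192·LSB = -0.625 V.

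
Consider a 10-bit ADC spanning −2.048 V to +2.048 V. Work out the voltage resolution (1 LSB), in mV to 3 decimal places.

4.000 mV

Full-scale span = 4.096 V.
LSB = 4.096 / 2^10 = 4.096 / 1024 = 0.004 V = 4.000 mV.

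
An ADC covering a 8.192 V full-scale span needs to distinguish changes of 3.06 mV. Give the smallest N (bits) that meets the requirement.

Number of steps required ≥ 8.192 V / 3.06 mV = 2677.12.
Need 2^N ≥ 2677.12; 2^11 = 2048, 2^12 = 4096.
Minimum N = 12.

12 bits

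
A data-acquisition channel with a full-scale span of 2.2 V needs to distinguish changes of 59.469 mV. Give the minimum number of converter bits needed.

Number of steps required ≥ 2.2 V / 59.469 mV = 36.99.
Need 2^N ≥ 36.99; 2^5 = 32, 2^6 = 64.
Minimum N = 6.

6 bits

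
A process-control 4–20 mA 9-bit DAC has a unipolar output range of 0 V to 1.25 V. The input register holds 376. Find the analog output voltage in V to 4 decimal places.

LSB = 1.25 V / 2^9 = 2.441 mV.
V_out = 0 + 376 × 0.00244141 V = 0.917969 V.

0.9180 V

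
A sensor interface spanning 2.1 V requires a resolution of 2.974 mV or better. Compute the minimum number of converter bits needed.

Number of steps required ≥ 2.1 V / 2.974 mV = 706.12.
Need 2^N ≥ 706.12; 2^9 = 512, 2^10 = 1024.
Minimum N = 10.

10 bits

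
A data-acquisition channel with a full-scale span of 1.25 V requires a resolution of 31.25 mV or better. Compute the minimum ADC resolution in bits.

6 bits

Number of steps required ≥ 1.25 V / 31.25 mV = 40.00.
Need 2^N ≥ 40.00; 2^5 = 32, 2^6 = 64.
Minimum N = 6.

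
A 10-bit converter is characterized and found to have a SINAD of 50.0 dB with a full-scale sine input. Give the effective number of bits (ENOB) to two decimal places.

8.01 bits

ENOB = (SINAD − 1.76) / 6.02 = (50.0 − 1.76)/6.02 = 8.013.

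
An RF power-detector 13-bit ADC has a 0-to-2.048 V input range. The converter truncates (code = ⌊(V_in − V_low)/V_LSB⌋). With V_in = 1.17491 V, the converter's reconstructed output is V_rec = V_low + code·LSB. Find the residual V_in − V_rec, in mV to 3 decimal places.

One LSB is 2.048 V / 8192 = 250.00 µV.
Scaled input = 4699.6400 LSBs, so code = 4699.
Code 4699 maps back to 0 + 4699×0.00025 V = 1.17475 V.
Error = 1.17491 − 1.17475 = 0.00016 V = 0.160 mV.

0.160 mV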